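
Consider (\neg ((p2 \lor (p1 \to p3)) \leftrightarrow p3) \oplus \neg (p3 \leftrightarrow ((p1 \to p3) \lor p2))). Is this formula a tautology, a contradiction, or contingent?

p1  p2  p3  |  (p1 \to p3)  (p2 \lor (p1 \to p3))  ((p1 \to p3) \lor p2)  φ
0   0   0   |       1                 1                      1            0
0   0   1   |       1                 1                      1            0
0   1   0   |       1                 1                      1            0
0   1   1   |       1                 1                      1            0
1   0   0   |       0                 0                      0            0
1   0   1   |       1                 1                      1            0
1   1   0   |       0                 1                      1            0
1   1   1   |       1                 1                      1            0
Every row is 0, so the formula is a contradiction.

contradiction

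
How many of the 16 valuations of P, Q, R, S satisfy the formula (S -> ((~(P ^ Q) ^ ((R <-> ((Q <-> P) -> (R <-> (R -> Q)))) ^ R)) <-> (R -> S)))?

9

P | Q | R | S | (P ^ Q) | ~(P ^ Q) | (Q <-> P) | (R -> Q) | (R <-> (R -> Q)) | (R -> S) | φ
- | - | - | - | ------- | -------- | --------- | -------- | ---------------- | -------- | -
1 | 1 | 1 | 1 |    0    |    1     |     1     |    1     |        1         |    1     | 1
1 | 1 | 1 | 0 |    0    |    1     |     1     |    1     |        1         |    0     | 1
1 | 1 | 0 | 1 |    0    |    1     |     1     |    1     |        0         |    1     | 0
1 | 1 | 0 | 0 |    0    |    1     |     1     |    1     |        0         |    1     | 1
1 | 0 | 1 | 1 |    1    |    0     |     0     |    0     |        0         |    1     | 0
1 | 0 | 1 | 0 |    1    |    0     |     0     |    0     |        0         |    0     | 1
1 | 0 | 0 | 1 |    1    |    0     |     0     |    1     |        0         |    1     | 0
1 | 0 | 0 | 0 |    1    |    0     |     0     |    1     |        0         |    1     | 1
0 | 1 | 1 | 1 |    1    |    0     |     0     |    1     |        1         |    1     | 0
0 | 1 | 1 | 0 |    1    |    0     |     0     |    1     |        1         |    0     | 1
0 | 1 | 0 | 1 |    1    |    0     |     0     |    1     |        0         |    1     | 0
0 | 1 | 0 | 0 |    1    |    0     |     0     |    1     |        0         |    1     | 1
0 | 0 | 1 | 1 |    0    |    1     |     1     |    0     |        0         |    1     | 0
0 | 0 | 1 | 0 |    0    |    1     |     1     |    0     |        0         |    0     | 1
0 | 0 | 0 | 1 |    0    |    1     |     1     |    1     |        0         |    1     | 0
0 | 0 | 0 | 0 |    0    |    1     |     1     |    1     |        0         |    1     | 1
The formula is true on 9 of the 16 rows.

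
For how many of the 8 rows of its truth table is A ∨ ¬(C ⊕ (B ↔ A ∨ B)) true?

A | B | C || (A ∨ B) | (B ↔ (A ∨ B)) | (C ⊕ (B ↔ (A ∨ B))) | ¬(C ⊕ (B ↔ (A ∨ B))) | (A ∨ ¬(C ⊕ (B ↔ (A ∨ B))))
T | T | T ||    T    |       T       |          F          |          T           |             T             
T | T | F ||    T    |       T       |          T          |          F           |             T             
T | F | T ||    T    |       F       |          T          |          F           |             T             
T | F | F ||    T    |       F       |          F          |          T           |             T             
F | T | T ||    T    |       T       |          F          |          T           |             T             
F | T | F ||    T    |       T       |          T          |          F           |             F             
F | F | T ||    F    |       T       |          F          |          T           |             T             
F | F | F ||    F    |       T       |          T          |          F           |             F             
The formula is true on 6 of the 8 rows.

6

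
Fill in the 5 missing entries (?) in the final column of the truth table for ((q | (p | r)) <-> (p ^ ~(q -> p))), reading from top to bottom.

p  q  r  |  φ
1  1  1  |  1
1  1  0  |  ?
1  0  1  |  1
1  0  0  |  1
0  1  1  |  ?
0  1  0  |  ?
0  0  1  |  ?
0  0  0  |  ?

Row p=1, q=1, r=0: (q | (p | r)) = 1, (p ^ ~(q -> p)) = 1, so the formula = 1.
Row p=0, q=1, r=1: (q | (p | r)) = 1, (p ^ ~(q -> p)) = 1, so the formula = 1.
Row p=0, q=1, r=0: (q | (p | r)) = 1, (p ^ ~(q -> p)) = 1, so the formula = 1.
Row p=0, q=0, r=1: (q | (p | r)) = 1, (p ^ ~(q -> p)) = 0, so the formula = 0.
Row p=0, q=0, r=0: (q | (p | r)) = 0, (p ^ ~(q -> p)) = 0, so the formula = 1.

1, 1, 1, 0, 1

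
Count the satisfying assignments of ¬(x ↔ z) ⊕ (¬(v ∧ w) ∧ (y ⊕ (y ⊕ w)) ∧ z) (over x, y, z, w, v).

16

  x   |   y   |   z   |   w   |   v   ||   φ  
 True |  True |  True |  True |  True || False
 True |  True |  True |  True | False ||  True
 True |  True |  True | False |  True || False
 True |  True |  True | False | False || False
 True |  True | False |  True |  True ||  True
 True |  True | False |  True | False ||  True
 True |  True | False | False |  True ||  True
 True |  True | False | False | False ||  True
 True | False |  True |  True |  True || False
 True | False |  True |  True | False ||  True
 True | False |  True | False |  True || False
 True | False |  True | False | False || False
 True | False | False |  True |  True ||  True
 True | False | False |  True | False ||  True
 True | False | False | False |  True ||  True
 True | False | False | False | False ||  True
False |  True |  True |  True |  True ||  True
False |  True |  True |  True | False || False
False |  True |  True | False |  True ||  True
False |  True |  True | False | False ||  True
False |  True | False |  True |  True || False
False |  True | False |  True | False || False
False |  True | False | False |  True || False
False |  True | False | False | False || False
False | False |  True |  True |  True ||  True
False | False |  True |  True | False || False
False | False |  True | False |  True ||  True
False | False |  True | False | False ||  True
False | False | False |  True |  True || False
False | False | False |  True | False || False
False | False | False | False |  True || False
False | False | False | False | False || False
The formula is true on 16 of the 32 rows.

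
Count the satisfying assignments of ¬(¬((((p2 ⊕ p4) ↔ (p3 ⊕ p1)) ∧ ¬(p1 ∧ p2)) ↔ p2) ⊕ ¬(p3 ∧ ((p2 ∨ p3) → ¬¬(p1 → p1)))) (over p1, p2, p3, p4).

8

p1 | p2 | p3 | p4 | (p2 ⊕ p4) | (p3 ⊕ p1) | ((p2 ⊕ p4) ↔ (p3 ⊕ p1)) | (p1 ∧ p2) | ¬(p1 ∧ p2) | (p2 ∨ p3) | (p1 → p1) | ¬(p1 → p1) | ¬¬(p1 → p1) | ((p2 ∨ p3) → ¬¬(p1 → p1)) | φ
-- | -- | -- | -- | --------- | --------- | ----------------------- | --------- | ---------- | --------- | --------- | ---------- | ----------- | ------------------------- | -
T  | T  | T  | T  |     F     |     F     |            T            |     T     |     F      |     T     |     T     |     F      |      T      |             T             | F
T  | T  | T  | F  |     T     |     F     |            F            |     T     |     F      |     T     |     T     |     F      |      T      |             T             | F
T  | T  | F  | T  |     F     |     T     |            F            |     T     |     F      |     T     |     T     |     F      |      T      |             T             | T
T  | T  | F  | F  |     T     |     T     |            T            |     T     |     F      |     T     |     T     |     F      |      T      |             T             | T
T  | F  | T  | T  |     T     |     F     |            F            |     F     |     T      |     T     |     T     |     F      |      T      |             T             | T
T  | F  | T  | F  |     F     |     F     |            T            |     F     |     T      |     T     |     T     |     F      |      T      |             T             | F
T  | F  | F  | T  |     T     |     T     |            T            |     F     |     T      |     F     |     T     |     F      |      T      |             T             | T
T  | F  | F  | F  |     F     |     T     |            F            |     F     |     T      |     F     |     T     |     F      |      T      |             T             | F
F  | T  | T  | T  |     F     |     T     |            F            |     F     |     T      |     T     |     T     |     F      |      T      |             T             | F
F  | T  | T  | F  |     T     |     T     |            T            |     F     |     T      |     T     |     T     |     F      |      T      |             T             | T
F  | T  | F  | T  |     F     |     F     |            T            |     F     |     T      |     T     |     T     |     F      |      T      |             T             | F
F  | T  | F  | F  |     T     |     F     |            F            |     F     |     T      |     T     |     T     |     F      |      T      |             T             | T
F  | F  | T  | T  |     T     |     T     |            T            |     F     |     T      |     T     |     T     |     F      |      T      |             T             | F
F  | F  | T  | F  |     F     |     T     |            F            |     F     |     T      |     T     |     T     |     F      |      T      |             T             | T
F  | F  | F  | T  |     T     |     F     |            F            |     F     |     T      |     F     |     T     |     F      |      T      |             T             | F
F  | F  | F  | F  |     F     |     F     |            T            |     F     |     T      |     F     |     T     |     F      |      T      |             T             | T
The formula is true on 8 of the 16 rows.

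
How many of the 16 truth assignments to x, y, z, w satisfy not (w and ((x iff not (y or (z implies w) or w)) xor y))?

  x      y      z      w    |  (z implies w)  (y or (z implies w) or w)    φ  
 True   True   True   True  |       True                 True            False
 True   True   True  False  |      False                 True             True
 True   True  False   True  |       True                 True            False
 True   True  False  False  |       True                 True             True
 True  False   True   True  |       True                 True             True
 True  False   True  False  |      False                False             True
 True  False  False   True  |       True                 True             True
 True  False  False  False  |       True                 True             True
False   True   True   True  |       True                 True             True
False   True   True  False  |      False                 True             True
False   True  False   True  |       True                 True             True
False   True  False  False  |       True                 True             True
False  False   True   True  |       True                 True            False
False  False   True  False  |      False                False             True
False  False  False   True  |       True                 True            False
False  False  False  False  |       True                 True             True
The formula is true on 12 of the 16 rows.

12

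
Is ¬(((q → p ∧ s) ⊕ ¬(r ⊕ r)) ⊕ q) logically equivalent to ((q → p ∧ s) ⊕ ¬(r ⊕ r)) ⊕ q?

not equivalent

  p      q      r      s    |    φ      ψ  
False  False  False  False  |   True  False
False  False  False   True  |   True  False
False  False   True  False  |   True  False
False  False   True   True  |   True  False
False   True  False  False  |   True  False
False   True  False   True  |   True  False
False   True   True  False  |   True  False
False   True   True   True  |   True  False
 True  False  False  False  |   True  False
 True  False  False   True  |   True  False
 True  False   True  False  |   True  False
 True  False   True   True  |   True  False
 True   True  False  False  |   True  False
 True   True  False   True  |  False   True
 True   True   True  False  |   True  False
 True   True   True   True  |  False   True
The columns differ at p=False, q=False, r=False, s=False (φ=True, ψ=False), so they are not equivalent.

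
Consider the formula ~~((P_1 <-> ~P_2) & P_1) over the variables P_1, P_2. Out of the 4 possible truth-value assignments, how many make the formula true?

P_1 | P_2 || ~~((P_1 <-> ~P_2) & P_1)
 T  |  T  ||            F            
 T  |  F  ||            T            
 F  |  T  ||            F            
 F  |  F  ||            F            
The formula is true on 1 of the 4 rows.

1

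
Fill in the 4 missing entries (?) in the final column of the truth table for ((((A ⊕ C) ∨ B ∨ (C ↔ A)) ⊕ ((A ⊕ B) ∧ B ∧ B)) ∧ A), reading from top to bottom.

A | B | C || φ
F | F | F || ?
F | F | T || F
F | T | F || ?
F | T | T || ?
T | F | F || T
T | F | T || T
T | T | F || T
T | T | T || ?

F, F, F, T

Row A=F, B=F, C=F: (((A ⊕ C) ∨ B ∨ (C ↔ A)) ⊕ ((A ⊕ B) ∧ B ∧ B)) = T, so the formula = F.
Row A=F, B=T, C=F: (((A ⊕ C) ∨ B ∨ (C ↔ A)) ⊕ ((A ⊕ B) ∧ B ∧ B)) = F, so the formula = F.
Row A=F, B=T, C=T: (((A ⊕ C) ∨ B ∨ (C ↔ A)) ⊕ ((A ⊕ B) ∧ B ∧ B)) = F, so the formula = F.
Row A=T, B=T, C=T: (((A ⊕ C) ∨ B ∨ (C ↔ A)) ⊕ ((A ⊕ B) ∧ B ∧ B)) = T, so the formula = T.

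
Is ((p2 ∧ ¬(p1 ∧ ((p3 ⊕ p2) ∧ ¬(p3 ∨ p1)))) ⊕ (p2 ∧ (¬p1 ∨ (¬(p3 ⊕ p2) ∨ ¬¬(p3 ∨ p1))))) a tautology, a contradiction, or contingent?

p1 | p2 | p3 | (p3 ⊕ p2) | (p3 ∨ p1) | ¬(p3 ∨ p1) | ((p3 ⊕ p2) ∧ ¬(p3 ∨ p1)) | ¬p1 | ¬(p3 ⊕ p2) | ¬¬(p3 ∨ p1) | (¬(p3 ⊕ p2) ∨ ¬¬(p3 ∨ p1)) | φ
-- | -- | -- | --------- | --------- | ---------- | ------------------------ | --- | ---------- | ----------- | -------------------------- | -
T  | T  | T  |     F     |     T     |     F      |            F             |  F  |     T      |      T      |             T              | F
T  | T  | F  |     T     |     T     |     F      |            F             |  F  |     F      |      T      |             T              | F
T  | F  | T  |     T     |     T     |     F      |            F             |  F  |     F      |      T      |             T              | F
T  | F  | F  |     F     |     T     |     F      |            F             |  F  |     T      |      T      |             T              | F
F  | T  | T  |     F     |     T     |     F      |            F             |  T  |     T      |      T      |             T              | F
F  | T  | F  |     T     |     F     |     T      |            T             |  T  |     F      |      F      |             F              | F
F  | F  | T  |     T     |     T     |     F      |            F             |  T  |     F      |      T      |             T              | F
F  | F  | F  |     F     |     F     |     T      |            F             |  T  |     T      |      F      |             T              | F
Every row is F, so the formula is a contradiction.

contradiction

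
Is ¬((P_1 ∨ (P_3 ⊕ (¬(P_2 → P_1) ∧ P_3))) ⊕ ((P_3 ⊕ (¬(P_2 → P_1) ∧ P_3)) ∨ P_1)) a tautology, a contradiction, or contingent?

tautology

P_1 | P_2 | P_3 || (P_2 → P_1) | ¬(P_2 → P_1) | (¬(P_2 → P_1) ∧ P_3) | (P_3 ⊕ (¬(P_2 → P_1) ∧ P_3)) | φ
 T  |  T  |  T  ||      T      |      F       |          F           |              T               | T
 T  |  T  |  F  ||      T      |      F       |          F           |              F               | T
 T  |  F  |  T  ||      T      |      F       |          F           |              T               | T
 T  |  F  |  F  ||      T      |      F       |          F           |              F               | T
 F  |  T  |  T  ||      F      |      T       |          T           |              F               | T
 F  |  T  |  F  ||      F      |      T       |          F           |              F               | T
 F  |  F  |  T  ||      T      |      F       |          F           |              T               | T
 F  |  F  |  F  ||      T      |      F       |          F           |              F               | T
Every row is T, so the formula is a tautology.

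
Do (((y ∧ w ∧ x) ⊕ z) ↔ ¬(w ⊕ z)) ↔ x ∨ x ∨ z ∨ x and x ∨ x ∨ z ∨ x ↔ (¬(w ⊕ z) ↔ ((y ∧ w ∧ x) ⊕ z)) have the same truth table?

x | y | z | w | φ | ψ
- | - | - | - | - | -
1 | 1 | 1 | 1 | 0 | 0
1 | 1 | 1 | 0 | 0 | 0
1 | 1 | 0 | 1 | 0 | 0
1 | 1 | 0 | 0 | 0 | 0
1 | 0 | 1 | 1 | 1 | 1
1 | 0 | 1 | 0 | 0 | 0
1 | 0 | 0 | 1 | 1 | 1
1 | 0 | 0 | 0 | 0 | 0
0 | 1 | 1 | 1 | 1 | 1
0 | 1 | 1 | 0 | 0 | 0
0 | 1 | 0 | 1 | 0 | 0
0 | 1 | 0 | 0 | 1 | 1
0 | 0 | 1 | 1 | 1 | 1
0 | 0 | 1 | 0 | 0 | 0
0 | 0 | 0 | 1 | 0 | 0
0 | 0 | 0 | 0 | 1 | 1
The columns for φ and ψ agree on every row, so they are logically equivalent.

equivalent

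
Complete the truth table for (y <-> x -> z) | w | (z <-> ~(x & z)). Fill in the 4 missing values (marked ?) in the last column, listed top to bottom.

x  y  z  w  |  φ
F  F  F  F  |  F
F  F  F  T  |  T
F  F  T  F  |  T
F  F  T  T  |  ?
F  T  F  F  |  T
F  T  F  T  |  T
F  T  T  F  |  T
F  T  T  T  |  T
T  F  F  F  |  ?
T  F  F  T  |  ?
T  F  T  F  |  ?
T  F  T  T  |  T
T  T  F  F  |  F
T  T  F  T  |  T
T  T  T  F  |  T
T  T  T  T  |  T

T, T, T, F

Row x=F, y=F, z=T, w=T: (y <-> x -> z) = F, (z <-> ~(x & z)) = T, so the formula = T.
Row x=T, y=F, z=F, w=F: (y <-> x -> z) = T, (z <-> ~(x & z)) = F, so the formula = T.
Row x=T, y=F, z=F, w=T: (y <-> x -> z) = T, (z <-> ~(x & z)) = F, so the formula = T.
Row x=T, y=F, z=T, w=F: (y <-> x -> z) = F, (z <-> ~(x & z)) = F, so the formula = F.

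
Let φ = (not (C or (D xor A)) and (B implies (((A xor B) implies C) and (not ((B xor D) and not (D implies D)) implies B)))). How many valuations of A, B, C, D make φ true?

3

A | B | C | D || (D xor A) | (C or (D xor A)) | not (C or (D xor A)) | (A xor B) | ((A xor B) implies C) | (B xor D) | (D implies D) | not (D implies D) | φ
1 | 1 | 1 | 1 ||     0     |        1         |          0           |     0     |           1           |     0     |       1       |         0         | 0
1 | 1 | 1 | 0 ||     1     |        1         |          0           |     0     |           1           |     1     |       1       |         0         | 0
1 | 1 | 0 | 1 ||     0     |        0         |          1           |     0     |           1           |     0     |       1       |         0         | 1
1 | 1 | 0 | 0 ||     1     |        1         |          0           |     0     |           1           |     1     |       1       |         0         | 0
1 | 0 | 1 | 1 ||     0     |        1         |          0           |     1     |           1           |     1     |       1       |         0         | 0
1 | 0 | 1 | 0 ||     1     |        1         |          0           |     1     |           1           |     0     |       1       |         0         | 0
1 | 0 | 0 | 1 ||     0     |        0         |          1           |     1     |           0           |     1     |       1       |         0         | 1
1 | 0 | 0 | 0 ||     1     |        1         |          0           |     1     |           0           |     0     |       1       |         0         | 0
0 | 1 | 1 | 1 ||     1     |        1         |          0           |     1     |           1           |     0     |       1       |         0         | 0
0 | 1 | 1 | 0 ||     0     |        1         |          0           |     1     |           1           |     1     |       1       |         0         | 0
0 | 1 | 0 | 1 ||     1     |        1         |          0           |     1     |           0           |     0     |       1       |         0         | 0
0 | 1 | 0 | 0 ||     0     |        0         |          1           |     1     |           0           |     1     |       1       |         0         | 0
0 | 0 | 1 | 1 ||     1     |        1         |          0           |     0     |           1           |     1     |       1       |         0         | 0
0 | 0 | 1 | 0 ||     0     |        1         |          0           |     0     |           1           |     0     |       1       |         0         | 0
0 | 0 | 0 | 1 ||     1     |        1         |          0           |     0     |           1           |     1     |       1       |         0         | 0
0 | 0 | 0 | 0 ||     0     |        0         |          1           |     0     |           1           |     0     |       1       |         0         | 1
The formula is true on 3 of the 16 rows.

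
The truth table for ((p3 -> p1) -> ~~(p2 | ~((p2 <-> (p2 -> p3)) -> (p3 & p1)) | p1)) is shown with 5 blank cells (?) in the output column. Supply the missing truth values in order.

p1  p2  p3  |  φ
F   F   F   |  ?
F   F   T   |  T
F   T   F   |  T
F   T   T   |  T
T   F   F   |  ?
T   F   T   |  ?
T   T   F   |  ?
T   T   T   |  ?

F, T, T, T, T

Row p1=F, p2=F, p3=F: (p3 -> p1) = T, ~~(p2 | ~((p2 <-> (p2 -> p3)) -> (p3 & p1)) | p1) = F, so the formula = F.
Row p1=T, p2=F, p3=F: (p3 -> p1) = T, ~~(p2 | ~((p2 <-> (p2 -> p3)) -> (p3 & p1)) | p1) = T, so the formula = T.
Row p1=T, p2=F, p3=T: (p3 -> p1) = T, ~~(p2 | ~((p2 <-> (p2 -> p3)) -> (p3 & p1)) | p1) = T, so the formula = T.
Row p1=T, p2=T, p3=F: (p3 -> p1) = T, ~~(p2 | ~((p2 <-> (p2 -> p3)) -> (p3 & p1)) | p1) = T, so the formula = T.
Row p1=T, p2=T, p3=T: (p3 -> p1) = T, ~~(p2 | ~((p2 <-> (p2 -> p3)) -> (p3 & p1)) | p1) = T, so the formula = T.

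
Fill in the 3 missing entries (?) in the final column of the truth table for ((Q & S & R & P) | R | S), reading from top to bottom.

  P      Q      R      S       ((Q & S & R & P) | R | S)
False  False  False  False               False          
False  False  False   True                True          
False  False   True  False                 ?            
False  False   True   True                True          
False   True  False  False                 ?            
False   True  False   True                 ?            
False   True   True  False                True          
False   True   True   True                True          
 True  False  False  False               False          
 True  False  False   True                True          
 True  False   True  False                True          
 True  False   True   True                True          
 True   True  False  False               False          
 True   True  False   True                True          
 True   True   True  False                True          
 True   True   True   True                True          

True, False, True

Row P=False, Q=False, R=True, S=False: (Q & S & R & P) = False, so ((Q & S & R & P) | R | S) = True.
Row P=False, Q=True, R=False, S=False: (Q & S & R & P) = False, so ((Q & S & R & P) | R | S) = False.
Row P=False, Q=True, R=False, S=True: (Q & S & R & P) = False, so ((Q & S & R & P) | R | S) = True.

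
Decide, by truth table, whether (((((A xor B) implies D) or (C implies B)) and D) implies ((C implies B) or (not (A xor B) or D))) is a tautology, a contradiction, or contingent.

tautology

A | B | C | D || (A xor B) | ((A xor B) implies D) | (C implies B) | not (A xor B) | (not (A xor B) or D) | φ
T | T | T | T ||     F     |           T           |       T       |       T       |          T           | T
T | T | T | F ||     F     |           T           |       T       |       T       |          T           | T
T | T | F | T ||     F     |           T           |       T       |       T       |          T           | T
T | T | F | F ||     F     |           T           |       T       |       T       |          T           | T
T | F | T | T ||     T     |           T           |       F       |       F       |          T           | T
T | F | T | F ||     T     |           F           |       F       |       F       |          F           | T
T | F | F | T ||     T     |           T           |       T       |       F       |          T           | T
T | F | F | F ||     T     |           F           |       T       |       F       |          F           | T
F | T | T | T ||     T     |           T           |       T       |       F       |          T           | T
F | T | T | F ||     T     |           F           |       T       |       F       |          F           | T
F | T | F | T ||     T     |           T           |       T       |       F       |          T           | T
F | T | F | F ||     T     |           F           |       T       |       F       |          F           | T
F | F | T | T ||     F     |           T           |       F       |       T       |          T           | T
F | F | T | F ||     F     |           T           |       F       |       T       |          T           | T
F | F | F | T ||     F     |           T           |       T       |       T       |          T           | T
F | F | F | F ||     F     |           T           |       T       |       T       |          T           | T
Every row is T, so the formula is a tautology.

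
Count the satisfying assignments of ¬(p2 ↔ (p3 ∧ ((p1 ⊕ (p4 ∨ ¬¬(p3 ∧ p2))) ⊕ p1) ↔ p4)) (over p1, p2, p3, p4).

10

p1 | p2 | p3 | p4 || φ
T  | T  | T  | T  || F
T  | T  | T  | F  || T
T  | T  | F  | T  || T
T  | T  | F  | F  || F
T  | F  | T  | T  || T
T  | F  | T  | F  || T
T  | F  | F  | T  || F
T  | F  | F  | F  || T
F  | T  | T  | T  || F
F  | T  | T  | F  || T
F  | T  | F  | T  || T
F  | T  | F  | F  || F
F  | F  | T  | T  || T
F  | F  | T  | F  || T
F  | F  | F  | T  || F
F  | F  | F  | F  || T
The formula is true on 10 of the 16 rows.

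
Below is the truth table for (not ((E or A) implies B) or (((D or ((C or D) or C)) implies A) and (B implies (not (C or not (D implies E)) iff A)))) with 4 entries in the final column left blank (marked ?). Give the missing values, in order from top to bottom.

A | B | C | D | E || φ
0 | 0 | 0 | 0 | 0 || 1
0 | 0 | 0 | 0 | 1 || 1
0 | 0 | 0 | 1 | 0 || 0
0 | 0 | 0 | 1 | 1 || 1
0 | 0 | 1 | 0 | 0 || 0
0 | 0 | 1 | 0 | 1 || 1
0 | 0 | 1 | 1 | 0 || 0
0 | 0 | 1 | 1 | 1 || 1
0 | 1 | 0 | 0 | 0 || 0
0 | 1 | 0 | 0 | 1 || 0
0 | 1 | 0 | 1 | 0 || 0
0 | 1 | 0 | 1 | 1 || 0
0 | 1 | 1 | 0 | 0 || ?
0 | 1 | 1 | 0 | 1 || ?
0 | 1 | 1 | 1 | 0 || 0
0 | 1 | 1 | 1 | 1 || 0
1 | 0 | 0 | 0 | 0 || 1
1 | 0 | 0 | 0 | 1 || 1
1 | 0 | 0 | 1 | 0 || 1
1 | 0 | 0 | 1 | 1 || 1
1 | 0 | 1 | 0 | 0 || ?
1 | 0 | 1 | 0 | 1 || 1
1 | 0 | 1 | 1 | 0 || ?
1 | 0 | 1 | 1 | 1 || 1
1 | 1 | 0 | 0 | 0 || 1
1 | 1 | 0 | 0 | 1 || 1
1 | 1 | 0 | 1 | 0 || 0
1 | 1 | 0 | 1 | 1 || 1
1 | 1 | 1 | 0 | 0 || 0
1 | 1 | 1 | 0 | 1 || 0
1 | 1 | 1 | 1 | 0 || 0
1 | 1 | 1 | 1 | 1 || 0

0, 0, 1, 1

Row A=0, B=1, C=1, D=0, E=0: not ((E or A) implies B) = 0, (((D or ((C or D) or C)) implies A) and (B implies (not (C or not (D implies E)) iff A))) = 0, so the formula = 0.
Row A=0, B=1, C=1, D=0, E=1: not ((E or A) implies B) = 0, (((D or ((C or D) or C)) implies A) and (B implies (not (C or not (D implies E)) iff A))) = 0, so the formula = 0.
Row A=1, B=0, C=1, D=0, E=0: not ((E or A) implies B) = 1, (((D or ((C or D) or C)) implies A) and (B implies (not (C or not (D implies E)) iff A))) = 1, so the formula = 1.
Row A=1, B=0, C=1, D=1, E=0: not ((E or A) implies B) = 1, (((D or ((C or D) or C)) implies A) and (B implies (not (C or not (D implies E)) iff A))) = 1, so the formula = 1.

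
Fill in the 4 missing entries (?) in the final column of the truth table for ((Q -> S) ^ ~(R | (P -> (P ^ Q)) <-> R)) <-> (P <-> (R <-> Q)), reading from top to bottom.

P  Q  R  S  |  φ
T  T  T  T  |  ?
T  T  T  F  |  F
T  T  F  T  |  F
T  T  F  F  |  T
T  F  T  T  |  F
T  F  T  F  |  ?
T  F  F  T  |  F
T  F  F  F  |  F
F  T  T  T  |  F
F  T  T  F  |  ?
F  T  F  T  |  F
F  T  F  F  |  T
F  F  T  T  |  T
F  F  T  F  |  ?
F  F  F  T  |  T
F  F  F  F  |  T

Row P=T, Q=T, R=T, S=T: ((Q -> S) ^ ~(R | (P -> (P ^ Q)) <-> R)) = T, (P <-> (R <-> Q)) = T, so the formula = T.
Row P=T, Q=F, R=T, S=F: ((Q -> S) ^ ~(R | (P -> (P ^ Q)) <-> R)) = T, (P <-> (R <-> Q)) = F, so the formula = F.
Row P=F, Q=T, R=T, S=F: ((Q -> S) ^ ~(R | (P -> (P ^ Q)) <-> R)) = F, (P <-> (R <-> Q)) = F, so the formula = T.
Row P=F, Q=F, R=T, S=F: ((Q -> S) ^ ~(R | (P -> (P ^ Q)) <-> R)) = T, (P <-> (R <-> Q)) = T, so the formula = T.

T, F, T, T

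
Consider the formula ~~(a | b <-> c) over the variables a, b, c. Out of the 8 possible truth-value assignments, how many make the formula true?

a  b  c     ~~((a | b) <-> c)
T  T  T             T        
T  T  F             F        
T  F  T             T        
T  F  F             F        
F  T  T             T        
F  T  F             F        
F  F  T             F        
F  F  F             T        
The formula is true on 4 of the 8 rows.

4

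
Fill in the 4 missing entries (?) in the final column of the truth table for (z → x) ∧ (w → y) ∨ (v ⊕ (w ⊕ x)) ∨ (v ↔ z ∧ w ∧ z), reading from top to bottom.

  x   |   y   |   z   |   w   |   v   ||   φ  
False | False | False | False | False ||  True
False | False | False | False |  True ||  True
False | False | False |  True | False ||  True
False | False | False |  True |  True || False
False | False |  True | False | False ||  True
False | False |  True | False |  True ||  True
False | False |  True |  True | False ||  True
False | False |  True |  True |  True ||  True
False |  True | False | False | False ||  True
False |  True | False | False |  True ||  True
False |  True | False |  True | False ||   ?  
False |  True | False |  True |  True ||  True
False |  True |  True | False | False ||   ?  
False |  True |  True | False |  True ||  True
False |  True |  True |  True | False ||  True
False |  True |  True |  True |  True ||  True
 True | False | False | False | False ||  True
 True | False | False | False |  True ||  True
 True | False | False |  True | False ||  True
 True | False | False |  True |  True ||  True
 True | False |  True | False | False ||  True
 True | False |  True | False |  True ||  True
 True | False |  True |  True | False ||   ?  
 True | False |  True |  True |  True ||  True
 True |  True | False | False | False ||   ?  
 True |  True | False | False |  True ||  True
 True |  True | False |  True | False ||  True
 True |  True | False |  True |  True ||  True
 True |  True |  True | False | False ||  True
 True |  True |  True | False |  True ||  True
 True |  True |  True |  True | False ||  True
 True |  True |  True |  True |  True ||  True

Row x=False, y=True, z=False, w=True, v=False: ((z → x) ∧ (w → y)) = True, (v ⊕ (w ⊕ x)) = True, (v ↔ z ∧ w ∧ z) = True, so the formula = True.
Row x=False, y=True, z=True, w=False, v=False: ((z → x) ∧ (w → y)) = False, (v ⊕ (w ⊕ x)) = False, (v ↔ z ∧ w ∧ z) = True, so the formula = True.
Row x=True, y=False, z=True, w=True, v=False: ((z → x) ∧ (w → y)) = False, (v ⊕ (w ⊕ x)) = False, (v ↔ z ∧ w ∧ z) = False, so the formula = False.
Row x=True, y=True, z=False, w=False, v=False: ((z → x) ∧ (w → y)) = True, (v ⊕ (w ⊕ x)) = True, (v ↔ z ∧ w ∧ z) = True, so the formula = True.

True, True, False, True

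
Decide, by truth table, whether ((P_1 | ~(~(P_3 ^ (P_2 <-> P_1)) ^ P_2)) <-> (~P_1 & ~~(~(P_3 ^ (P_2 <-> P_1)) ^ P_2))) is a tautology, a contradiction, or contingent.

 P_1  |  P_2  |  P_3  | (P_2 <-> P_1) | (P_3 ^ (P_2 <-> P_1)) | ~(P_3 ^ (P_2 <-> P_1)) |  ~P_1 |   φ  
----- | ----- | ----- | ------------- | --------------------- | ---------------------- | ----- | -----
 True |  True |  True |      True     |         False         |          True          | False | False
 True |  True | False |      True     |          True         |         False          | False | False
 True | False |  True |     False     |          True         |         False          | False | False
 True | False | False |     False     |         False         |          True          | False | False
False |  True |  True |     False     |          True         |         False          |  True | False
False |  True | False |     False     |         False         |          True          |  True | False
False | False |  True |      True     |         False         |          True          |  True | False
False | False | False |      True     |          True         |         False          |  True | False
Every row is False, so the formula is a contradiction.

contradiction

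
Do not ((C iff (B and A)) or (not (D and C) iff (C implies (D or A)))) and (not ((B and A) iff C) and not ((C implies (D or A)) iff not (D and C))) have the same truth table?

equivalent

  A   |   B   |   C   |   D   |   φ   |   ψ  
----- | ----- | ----- | ----- | ----- | -----
False | False | False | False | False | False
False | False | False |  True | False | False
False | False |  True | False |  True |  True
False | False |  True |  True |  True |  True
False |  True | False | False | False | False
False |  True | False |  True | False | False
False |  True |  True | False |  True |  True
False |  True |  True |  True |  True |  True
 True | False | False | False | False | False
 True | False | False |  True | False | False
 True | False |  True | False | False | False
 True | False |  True |  True |  True |  True
 True |  True | False | False | False | False
 True |  True | False |  True | False | False
 True |  True |  True | False | False | False
 True |  True |  True |  True | False | False
The columns for φ and ψ agree on every row, so they are logically equivalent.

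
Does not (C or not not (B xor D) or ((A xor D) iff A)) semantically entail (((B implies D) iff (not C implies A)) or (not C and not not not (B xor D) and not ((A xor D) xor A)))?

no

A | B | C | D || φ | ψ
F | F | F | F || F | T
F | F | F | T || F | F
F | F | T | F || F | T
F | F | T | T || F | T
F | T | F | F || F | T
F | T | F | T || T | F
F | T | T | F || F | F
F | T | T | T || F | T
T | F | F | F || F | T
T | F | F | T || F | T
T | F | T | F || F | T
T | F | T | T || F | T
T | T | F | F || F | F
T | T | F | T || T | T
T | T | T | F || F | F
T | T | T | T || F | T
At A=F, B=T, C=F, D=T we have φ true but ψ false, so φ does not entail ψ.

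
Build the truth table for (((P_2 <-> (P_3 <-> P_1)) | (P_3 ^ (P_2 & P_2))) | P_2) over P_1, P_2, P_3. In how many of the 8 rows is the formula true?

7

 P_1    P_2    P_3   |    φ  
 True   True   True  |   True
 True   True  False  |   True
 True  False   True  |   True
 True  False  False  |   True
False   True   True  |   True
False   True  False  |   True
False  False   True  |   True
False  False  False  |  False
The formula is true on 7 of the 8 rows.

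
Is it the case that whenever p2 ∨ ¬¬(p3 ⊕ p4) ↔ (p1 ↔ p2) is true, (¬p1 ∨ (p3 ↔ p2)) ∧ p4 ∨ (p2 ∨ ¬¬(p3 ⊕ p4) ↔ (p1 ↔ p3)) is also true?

no

p1 | p2 | p3 | p4 || φ | ψ
1  | 1  | 1  | 1  || 1 | 1
1  | 1  | 1  | 0  || 1 | 1
1  | 1  | 0  | 1  || 1 | 0
1  | 1  | 0  | 0  || 1 | 0
1  | 0  | 1  | 1  || 1 | 0
1  | 0  | 1  | 0  || 0 | 1
1  | 0  | 0  | 1  || 0 | 1
1  | 0  | 0  | 0  || 1 | 1
0  | 1  | 1  | 1  || 0 | 1
0  | 1  | 1  | 0  || 0 | 0
0  | 1  | 0  | 1  || 0 | 1
0  | 1  | 0  | 0  || 0 | 1
0  | 0  | 1  | 1  || 0 | 1
0  | 0  | 1  | 0  || 1 | 0
0  | 0  | 0  | 1  || 1 | 1
0  | 0  | 0  | 0  || 0 | 0
At p1=1, p2=1, p3=0, p4=1 we have φ true but ψ false, so φ does not entail ψ.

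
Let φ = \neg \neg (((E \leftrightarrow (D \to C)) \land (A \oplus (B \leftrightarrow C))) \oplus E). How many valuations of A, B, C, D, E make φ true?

12

  A   |   B   |   C   |   D   |   E   |   φ  
----- | ----- | ----- | ----- | ----- | -----
 True |  True |  True |  True |  True |  True
 True |  True |  True |  True | False | False
 True |  True |  True | False |  True |  True
 True |  True |  True | False | False | False
 True |  True | False |  True |  True |  True
 True |  True | False |  True | False |  True
 True |  True | False | False |  True | False
 True |  True | False | False | False | False
 True | False |  True |  True |  True | False
 True | False |  True |  True | False | False
 True | False |  True | False |  True | False
 True | False |  True | False | False | False
 True | False | False |  True |  True |  True
 True | False | False |  True | False | False
 True | False | False | False |  True |  True
 True | False | False | False | False | False
False |  True |  True |  True |  True | False
False |  True |  True |  True | False | False
False |  True |  True | False |  True | False
False |  True |  True | False | False | False
False |  True | False |  True |  True |  True
False |  True | False |  True | False | False
False |  True | False | False |  True |  True
False |  True | False | False | False | False
False | False |  True |  True |  True |  True
False | False |  True |  True | False | False
False | False |  True | False |  True |  True
False | False |  True | False | False | False
False | False | False |  True |  True |  True
False | False | False |  True | False |  True
False | False | False | False |  True | False
False | False | False | False | False | False
The formula is true on 12 of the 32 rows.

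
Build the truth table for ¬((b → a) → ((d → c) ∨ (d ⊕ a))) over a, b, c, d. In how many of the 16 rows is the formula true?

2

a | b | c | d || φ
1 | 1 | 1 | 1 || 0
1 | 1 | 1 | 0 || 0
1 | 1 | 0 | 1 || 1
1 | 1 | 0 | 0 || 0
1 | 0 | 1 | 1 || 0
1 | 0 | 1 | 0 || 0
1 | 0 | 0 | 1 || 1
1 | 0 | 0 | 0 || 0
0 | 1 | 1 | 1 || 0
0 | 1 | 1 | 0 || 0
0 | 1 | 0 | 1 || 0
0 | 1 | 0 | 0 || 0
0 | 0 | 1 | 1 || 0
0 | 0 | 1 | 0 || 0
0 | 0 | 0 | 1 || 0
0 | 0 | 0 | 0 || 0
The formula is true on 2 of the 16 rows.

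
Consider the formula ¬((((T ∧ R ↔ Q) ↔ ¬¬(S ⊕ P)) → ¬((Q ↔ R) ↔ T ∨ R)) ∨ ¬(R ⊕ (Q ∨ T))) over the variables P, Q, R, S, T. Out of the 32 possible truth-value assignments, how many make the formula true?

4

P | Q | R | S | T || φ
F | F | F | F | F || F
F | F | F | F | T || F
F | F | F | T | F || F
F | F | F | T | T || T
F | F | T | F | F || F
F | F | T | F | T || F
F | F | T | T | F || F
F | F | T | T | T || F
F | T | F | F | F || T
F | T | F | F | T || F
F | T | F | T | F || F
F | T | F | T | T || F
F | T | T | F | F || F
F | T | T | F | T || F
F | T | T | T | F || F
F | T | T | T | T || F
T | F | F | F | F || F
T | F | F | F | T || T
T | F | F | T | F || F
T | F | F | T | T || F
T | F | T | F | F || F
T | F | T | F | T || F
T | F | T | T | F || F
T | F | T | T | T || F
T | T | F | F | F || F
T | T | F | F | T || F
T | T | F | T | F || T
T | T | F | T | T || F
T | T | T | F | F || F
T | T | T | F | T || F
T | T | T | T | F || F
T | T | T | T | T || F
The formula is true on 4 of the 32 rows.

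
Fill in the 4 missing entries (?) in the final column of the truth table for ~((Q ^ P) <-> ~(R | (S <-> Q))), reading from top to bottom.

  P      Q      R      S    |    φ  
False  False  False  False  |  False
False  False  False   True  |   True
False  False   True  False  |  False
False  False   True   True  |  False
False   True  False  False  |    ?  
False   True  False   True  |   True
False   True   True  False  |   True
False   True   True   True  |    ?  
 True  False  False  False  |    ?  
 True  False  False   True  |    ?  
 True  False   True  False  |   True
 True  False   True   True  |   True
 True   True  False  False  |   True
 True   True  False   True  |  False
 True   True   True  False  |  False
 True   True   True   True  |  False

False, True, True, False

Row P=False, Q=True, R=False, S=False: (Q ^ P) = True, ~(R | (S <-> Q)) = True, ((Q ^ P) <-> ~(R | (S <-> Q))) = True, so the formula = False.
Row P=False, Q=True, R=True, S=True: (Q ^ P) = True, ~(R | (S <-> Q)) = False, ((Q ^ P) <-> ~(R | (S <-> Q))) = False, so the formula = True.
Row P=True, Q=False, R=False, S=False: (Q ^ P) = True, ~(R | (S <-> Q)) = False, ((Q ^ P) <-> ~(R | (S <-> Q))) = False, so the formula = True.
Row P=True, Q=False, R=False, S=True: (Q ^ P) = True, ~(R | (S <-> Q)) = True, ((Q ^ P) <-> ~(R | (S <-> Q))) = True, so the formula = False.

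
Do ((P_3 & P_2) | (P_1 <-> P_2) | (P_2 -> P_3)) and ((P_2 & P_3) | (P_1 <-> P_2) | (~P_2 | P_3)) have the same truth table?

 P_1  |  P_2  |  P_3  |   φ   |   ψ  
----- | ----- | ----- | ----- | -----
False | False | False |  True |  True
False | False |  True |  True |  True
False |  True | False | False | False
False |  True |  True |  True |  True
 True | False | False |  True |  True
 True | False |  True |  True |  True
 True |  True | False |  True |  True
 True |  True |  True |  True |  True
The columns for φ and ψ agree on every row, so they are logically equivalent.

equivalent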